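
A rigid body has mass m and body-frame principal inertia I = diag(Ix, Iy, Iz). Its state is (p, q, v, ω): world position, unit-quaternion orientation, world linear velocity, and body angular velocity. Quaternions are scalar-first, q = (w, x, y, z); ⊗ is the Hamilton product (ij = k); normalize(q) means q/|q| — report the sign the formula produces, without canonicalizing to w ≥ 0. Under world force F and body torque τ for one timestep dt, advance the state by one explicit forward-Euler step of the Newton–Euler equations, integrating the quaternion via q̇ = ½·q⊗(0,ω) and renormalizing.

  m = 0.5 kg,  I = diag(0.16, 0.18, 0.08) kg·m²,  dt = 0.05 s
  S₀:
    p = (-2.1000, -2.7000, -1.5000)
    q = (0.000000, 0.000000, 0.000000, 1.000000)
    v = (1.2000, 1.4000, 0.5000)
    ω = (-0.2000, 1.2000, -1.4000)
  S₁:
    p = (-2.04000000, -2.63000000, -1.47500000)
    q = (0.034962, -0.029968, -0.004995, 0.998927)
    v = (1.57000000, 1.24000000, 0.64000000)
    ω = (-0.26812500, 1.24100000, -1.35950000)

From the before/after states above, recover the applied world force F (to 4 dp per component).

F = (3.7000, -1.6000, 1.4000)

v₁ − v₀ = (0.37000000, -0.16000000, 0.14000000)
m·(v₁−v₀)/dt = (3.7000, -1.6000, 1.4000)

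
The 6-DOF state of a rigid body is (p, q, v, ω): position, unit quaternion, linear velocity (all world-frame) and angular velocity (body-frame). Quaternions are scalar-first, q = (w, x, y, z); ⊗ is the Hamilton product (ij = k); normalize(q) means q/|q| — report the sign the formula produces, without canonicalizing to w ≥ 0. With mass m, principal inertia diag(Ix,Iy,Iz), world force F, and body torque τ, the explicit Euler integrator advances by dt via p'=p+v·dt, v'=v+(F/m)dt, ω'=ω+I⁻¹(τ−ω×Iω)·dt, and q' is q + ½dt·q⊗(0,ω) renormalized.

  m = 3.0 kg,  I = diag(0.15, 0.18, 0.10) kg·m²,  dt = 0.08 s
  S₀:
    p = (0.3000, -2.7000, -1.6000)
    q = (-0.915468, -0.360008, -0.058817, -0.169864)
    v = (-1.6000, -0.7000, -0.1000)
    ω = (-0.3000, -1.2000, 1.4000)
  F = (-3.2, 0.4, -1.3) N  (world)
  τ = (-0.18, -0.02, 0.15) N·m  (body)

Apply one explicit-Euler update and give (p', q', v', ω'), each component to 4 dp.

p' = (0.1720, -2.7560, -1.6080)
q' = (-0.9106, -0.3595, 0.0073, -0.2040)
v' = (-1.6853, -0.6893, -0.1347)
ω' = (-0.4677, -1.1996, 1.5114)

gyro term ω×Iω = (0.1344, -0.0210, 0.0108)
(τ − ω×Iω)/I = (-2.0960, 0.0056, 1.3920)
ω + α·dt = (-0.4677, -1.1996, 1.5114)
q⊗(0,ω) = (0.0592268, -0.0115402, 1.6535320, -0.8672907)
q + ½dt·q⊗(0,ω), renormalized = (-0.9106, -0.3595, 0.0073, -0.2040)
linear accel F/m = (-1.0667, 0.1333, -0.4333)
new position p' = (0.1720, -2.7560, -1.6080)
v + (F/m)dt = (-1.6853, -0.6893, -0.1347)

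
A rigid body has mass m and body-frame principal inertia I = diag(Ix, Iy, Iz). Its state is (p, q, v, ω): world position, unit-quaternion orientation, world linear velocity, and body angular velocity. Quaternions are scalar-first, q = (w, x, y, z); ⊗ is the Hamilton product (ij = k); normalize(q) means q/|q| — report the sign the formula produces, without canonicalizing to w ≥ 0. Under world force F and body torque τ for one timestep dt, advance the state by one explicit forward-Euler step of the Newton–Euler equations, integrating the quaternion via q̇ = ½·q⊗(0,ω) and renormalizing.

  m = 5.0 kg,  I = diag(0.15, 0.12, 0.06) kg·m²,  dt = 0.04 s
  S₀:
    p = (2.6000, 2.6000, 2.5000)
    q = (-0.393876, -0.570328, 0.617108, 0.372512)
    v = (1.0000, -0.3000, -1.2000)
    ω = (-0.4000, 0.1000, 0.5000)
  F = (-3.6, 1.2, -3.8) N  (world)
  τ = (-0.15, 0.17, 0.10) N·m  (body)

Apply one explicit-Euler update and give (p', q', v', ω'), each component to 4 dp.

a = (-0.7200, 0.2400, -0.7600)
p + v·dt = (2.6400, 2.5880, 2.4520)
v' = v + a·dt = (0.9712, -0.2904, -1.2304)
ω×(Iω) gyroscopic = (-0.0030, -0.0180, 0.0012)
(τ − ω×Iω)/I = (-0.9800, 1.5667, 1.6467)
ω' = ω + α·dt = (-0.4392, 0.1627, 0.5659)
2q̇ = q⊗(0,ω) = (-0.4760980, 0.4288532, 0.0967716, -0.0071276)
updated quaternion q' = (-0.4034, -0.5617, 0.6190, 0.3723)

p' = (2.6400, 2.5880, 2.4520)
q' = (-0.4034, -0.5617, 0.6190, 0.3723)
v' = (0.9712, -0.2904, -1.2304)
ω' = (-0.4392, 0.1627, 0.5659)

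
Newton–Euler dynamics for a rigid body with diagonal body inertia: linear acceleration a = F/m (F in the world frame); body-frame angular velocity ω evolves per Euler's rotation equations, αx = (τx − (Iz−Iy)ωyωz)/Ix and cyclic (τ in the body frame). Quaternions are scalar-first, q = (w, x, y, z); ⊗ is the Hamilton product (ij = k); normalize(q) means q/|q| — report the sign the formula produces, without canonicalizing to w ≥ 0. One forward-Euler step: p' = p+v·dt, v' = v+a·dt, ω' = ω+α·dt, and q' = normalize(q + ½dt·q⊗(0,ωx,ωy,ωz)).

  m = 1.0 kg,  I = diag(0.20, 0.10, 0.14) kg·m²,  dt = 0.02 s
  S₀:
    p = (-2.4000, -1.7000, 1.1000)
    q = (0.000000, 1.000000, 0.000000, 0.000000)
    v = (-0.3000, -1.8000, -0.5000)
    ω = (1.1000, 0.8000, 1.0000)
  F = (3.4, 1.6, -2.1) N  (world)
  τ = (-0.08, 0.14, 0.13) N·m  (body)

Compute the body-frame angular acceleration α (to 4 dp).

ω×(Iω) gyroscopic = (0.0320, 0.0660, -0.0880)
(τ − ω×Iω)/I = (-0.5600, 0.7400, 1.5571)

α = (-0.5600, 0.7400, 1.5571)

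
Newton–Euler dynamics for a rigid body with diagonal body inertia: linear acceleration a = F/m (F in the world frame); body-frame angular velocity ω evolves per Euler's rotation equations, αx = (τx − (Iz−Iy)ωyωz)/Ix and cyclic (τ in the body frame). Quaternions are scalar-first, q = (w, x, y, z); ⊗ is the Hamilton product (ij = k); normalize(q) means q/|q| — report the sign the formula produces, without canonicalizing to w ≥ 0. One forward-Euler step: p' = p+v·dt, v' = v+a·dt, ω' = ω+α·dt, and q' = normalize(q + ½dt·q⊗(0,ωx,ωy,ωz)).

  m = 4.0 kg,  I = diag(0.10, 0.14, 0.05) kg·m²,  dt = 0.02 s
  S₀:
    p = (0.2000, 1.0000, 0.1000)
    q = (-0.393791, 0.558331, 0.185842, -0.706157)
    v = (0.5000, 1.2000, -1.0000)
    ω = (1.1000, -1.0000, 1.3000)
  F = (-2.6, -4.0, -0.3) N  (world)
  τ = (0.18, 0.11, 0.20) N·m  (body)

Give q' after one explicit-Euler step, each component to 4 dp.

Hamilton product q⊗(0,ω) = (0.4896820, -0.8977325, -1.1088120, -1.2746855)
q + ½dt·q⊗(0,ω), renormalized = (-0.3888, 0.5492, 0.1747, -0.7188)

q' = (-0.3888, 0.5492, 0.1747, -0.7188)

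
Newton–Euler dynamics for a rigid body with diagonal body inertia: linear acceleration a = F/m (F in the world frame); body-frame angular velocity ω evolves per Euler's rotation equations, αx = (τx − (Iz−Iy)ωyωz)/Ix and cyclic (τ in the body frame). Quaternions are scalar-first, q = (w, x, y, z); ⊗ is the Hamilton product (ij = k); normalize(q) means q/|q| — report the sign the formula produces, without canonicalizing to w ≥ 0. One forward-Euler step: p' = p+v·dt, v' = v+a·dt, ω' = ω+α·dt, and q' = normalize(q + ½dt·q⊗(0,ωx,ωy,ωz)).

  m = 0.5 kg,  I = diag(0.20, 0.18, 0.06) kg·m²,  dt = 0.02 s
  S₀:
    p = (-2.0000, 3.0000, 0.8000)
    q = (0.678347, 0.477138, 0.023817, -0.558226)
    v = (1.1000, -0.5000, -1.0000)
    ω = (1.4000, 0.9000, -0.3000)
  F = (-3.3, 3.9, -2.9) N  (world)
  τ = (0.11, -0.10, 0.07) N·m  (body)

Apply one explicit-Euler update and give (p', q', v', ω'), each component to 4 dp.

angular accel α = (0.3880, -0.2289, 1.5867)
ω + α·dt = (1.4078, 0.8954, -0.2683)
q⊗(0,ω) = (-0.8568963, 1.4449441, -0.0278627, 0.1925763)
q' = normalize(q + ½dt·q⊗(0,ω)) = (0.6697, 0.4915, 0.0235, -0.5562)
linear accel F/m = (-6.6000, 7.8000, -5.8000)
p' = p + v·dt = (-1.9780, 2.9900, 0.7800)
new velocity v' = (0.9680, -0.3440, -1.1160)

p' = (-1.9780, 2.9900, 0.7800)
q' = (0.6697, 0.4915, 0.0235, -0.5562)
v' = (0.9680, -0.3440, -1.1160)
ω' = (1.4078, 0.8954, -0.2683)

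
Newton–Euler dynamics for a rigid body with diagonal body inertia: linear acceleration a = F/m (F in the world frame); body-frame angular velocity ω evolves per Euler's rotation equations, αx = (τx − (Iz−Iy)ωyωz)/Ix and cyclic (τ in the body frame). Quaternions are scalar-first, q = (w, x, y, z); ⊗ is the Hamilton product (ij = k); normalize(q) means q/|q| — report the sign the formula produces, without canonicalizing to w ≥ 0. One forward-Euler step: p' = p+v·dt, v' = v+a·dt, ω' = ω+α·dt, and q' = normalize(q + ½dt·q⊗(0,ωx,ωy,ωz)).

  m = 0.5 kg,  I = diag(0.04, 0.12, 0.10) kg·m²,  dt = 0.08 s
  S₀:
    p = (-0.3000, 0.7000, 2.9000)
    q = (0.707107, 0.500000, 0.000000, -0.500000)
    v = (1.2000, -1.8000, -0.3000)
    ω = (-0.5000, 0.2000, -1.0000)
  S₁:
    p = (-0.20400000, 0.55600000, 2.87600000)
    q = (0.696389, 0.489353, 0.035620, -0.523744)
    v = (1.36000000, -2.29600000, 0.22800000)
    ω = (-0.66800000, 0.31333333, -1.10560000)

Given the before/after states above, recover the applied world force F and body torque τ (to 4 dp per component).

F = (1.0000, -3.1000, 3.3000)
τ = (-0.0800, 0.1400, -0.1400)

v₁ − v₀ = (0.16000000, -0.49600000, 0.52800000)
F = m·Δv/dt = (1.0000, -3.1000, 3.3000)
rate change Δω = (-0.16800000, 0.11333333, -0.10560000)
applied torque τ = (-0.0800, 0.1400, -0.1400)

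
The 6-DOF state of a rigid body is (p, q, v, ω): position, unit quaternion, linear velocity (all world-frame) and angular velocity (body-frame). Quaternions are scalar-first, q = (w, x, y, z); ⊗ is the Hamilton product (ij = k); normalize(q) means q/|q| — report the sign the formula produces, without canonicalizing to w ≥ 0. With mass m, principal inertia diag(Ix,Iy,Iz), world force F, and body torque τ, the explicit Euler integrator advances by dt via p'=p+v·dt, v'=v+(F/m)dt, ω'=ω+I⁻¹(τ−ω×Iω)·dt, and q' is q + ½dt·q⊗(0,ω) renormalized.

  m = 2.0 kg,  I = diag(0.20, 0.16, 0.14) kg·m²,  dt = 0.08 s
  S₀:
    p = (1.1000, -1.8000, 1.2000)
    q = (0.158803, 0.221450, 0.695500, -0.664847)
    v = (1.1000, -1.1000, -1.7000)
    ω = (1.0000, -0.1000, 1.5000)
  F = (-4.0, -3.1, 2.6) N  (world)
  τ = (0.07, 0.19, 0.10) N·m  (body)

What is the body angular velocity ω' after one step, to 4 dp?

ω' = (1.0268, -0.0500, 1.5549)

gyro term ω×Iω = (0.0030, 0.0900, 0.0040)
α = I⁻¹(τ − ω×Iω) = (0.3350, 0.6250, 0.6857)
new body rate ω' = (1.0268, -0.0500, 1.5549)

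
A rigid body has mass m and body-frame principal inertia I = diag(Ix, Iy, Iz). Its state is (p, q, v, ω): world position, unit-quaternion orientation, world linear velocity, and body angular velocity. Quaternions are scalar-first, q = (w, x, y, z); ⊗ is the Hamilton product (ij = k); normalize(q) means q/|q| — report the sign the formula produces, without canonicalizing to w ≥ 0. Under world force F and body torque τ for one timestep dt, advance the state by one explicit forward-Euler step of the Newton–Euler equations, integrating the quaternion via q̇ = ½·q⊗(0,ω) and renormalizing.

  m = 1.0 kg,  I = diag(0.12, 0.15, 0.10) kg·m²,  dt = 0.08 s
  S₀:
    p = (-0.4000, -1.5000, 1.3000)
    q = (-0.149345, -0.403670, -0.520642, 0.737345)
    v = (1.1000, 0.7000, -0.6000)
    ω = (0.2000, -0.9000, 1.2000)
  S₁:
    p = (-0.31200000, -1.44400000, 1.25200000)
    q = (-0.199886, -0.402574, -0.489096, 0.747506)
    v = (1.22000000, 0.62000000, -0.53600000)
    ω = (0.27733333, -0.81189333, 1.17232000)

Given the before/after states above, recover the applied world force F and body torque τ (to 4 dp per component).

F = (1.5000, -1.0000, 0.8000)
τ = (0.1700, 0.1700, -0.0400)

velocity change Δv = (0.12000000, -0.08000000, 0.06400000)
F = m·Δv/dt = (1.5000, -1.0000, 0.8000)
Δω = ω₁−ω₀ = (0.07733333, 0.08810667, -0.02768000)
precession coupling = (0.0540, 0.0048, -0.0054)
applied torque τ = (0.1700, 0.1700, -0.0400)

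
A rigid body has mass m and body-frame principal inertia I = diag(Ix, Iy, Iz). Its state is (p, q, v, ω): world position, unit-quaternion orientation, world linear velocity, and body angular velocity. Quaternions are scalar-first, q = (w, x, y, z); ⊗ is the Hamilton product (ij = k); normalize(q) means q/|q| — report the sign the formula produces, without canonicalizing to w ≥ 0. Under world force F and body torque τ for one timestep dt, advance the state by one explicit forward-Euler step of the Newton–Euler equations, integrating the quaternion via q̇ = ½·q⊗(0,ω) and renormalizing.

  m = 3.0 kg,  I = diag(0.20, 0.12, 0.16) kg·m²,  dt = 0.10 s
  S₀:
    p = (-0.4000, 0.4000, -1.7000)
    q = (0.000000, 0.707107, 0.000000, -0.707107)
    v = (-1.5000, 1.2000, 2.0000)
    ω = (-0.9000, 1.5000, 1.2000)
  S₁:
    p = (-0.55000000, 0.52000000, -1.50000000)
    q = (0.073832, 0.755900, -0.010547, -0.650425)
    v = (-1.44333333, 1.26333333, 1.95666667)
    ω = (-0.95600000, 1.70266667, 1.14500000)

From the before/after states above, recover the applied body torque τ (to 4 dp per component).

Δω = ω₁−ω₀ = (-0.05600000, 0.20266667, -0.05500000)
applied torque τ = (-0.0400, 0.2000, 0.0200)

τ = (-0.0400, 0.2000, 0.0200)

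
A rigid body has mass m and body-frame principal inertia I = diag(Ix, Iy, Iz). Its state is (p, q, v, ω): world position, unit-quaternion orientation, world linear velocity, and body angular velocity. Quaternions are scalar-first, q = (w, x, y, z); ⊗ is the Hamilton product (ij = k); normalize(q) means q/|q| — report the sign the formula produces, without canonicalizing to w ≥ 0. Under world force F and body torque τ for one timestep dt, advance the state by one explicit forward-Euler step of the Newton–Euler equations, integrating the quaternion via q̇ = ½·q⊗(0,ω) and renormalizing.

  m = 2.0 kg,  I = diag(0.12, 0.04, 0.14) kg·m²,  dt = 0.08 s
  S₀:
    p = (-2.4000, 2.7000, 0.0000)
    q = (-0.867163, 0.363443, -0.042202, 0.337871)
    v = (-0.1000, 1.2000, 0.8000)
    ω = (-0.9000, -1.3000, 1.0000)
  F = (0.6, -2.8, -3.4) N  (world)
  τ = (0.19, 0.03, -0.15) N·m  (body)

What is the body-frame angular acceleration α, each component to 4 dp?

precession coupling ω×(Iω) = (-0.1300, 0.0180, -0.0936)
α = I⁻¹(τ − ω×Iω) = (2.6667, 0.3000, -0.4029)

α = (2.6667, 0.3000, -0.4029)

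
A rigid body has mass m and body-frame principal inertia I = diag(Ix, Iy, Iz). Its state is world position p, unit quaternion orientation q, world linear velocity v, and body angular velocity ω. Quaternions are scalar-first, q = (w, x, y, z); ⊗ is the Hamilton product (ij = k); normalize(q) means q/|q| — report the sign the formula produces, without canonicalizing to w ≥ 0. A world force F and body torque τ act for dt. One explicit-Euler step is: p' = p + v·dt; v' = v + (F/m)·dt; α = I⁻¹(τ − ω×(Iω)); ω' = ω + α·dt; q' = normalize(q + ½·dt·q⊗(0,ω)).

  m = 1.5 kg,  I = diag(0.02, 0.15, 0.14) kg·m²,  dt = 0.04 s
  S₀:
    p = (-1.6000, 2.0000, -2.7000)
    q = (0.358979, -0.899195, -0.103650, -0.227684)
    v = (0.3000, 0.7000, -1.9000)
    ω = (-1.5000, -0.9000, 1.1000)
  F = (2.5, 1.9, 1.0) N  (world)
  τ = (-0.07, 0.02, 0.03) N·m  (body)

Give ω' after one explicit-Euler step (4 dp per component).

(τ − ω×Iω)/I = (-3.9950, -1.1867, -1.0393)
new body rate ω' = (-1.6598, -0.9475, 1.0584)

ω' = (-1.6598, -0.9475, 1.0584)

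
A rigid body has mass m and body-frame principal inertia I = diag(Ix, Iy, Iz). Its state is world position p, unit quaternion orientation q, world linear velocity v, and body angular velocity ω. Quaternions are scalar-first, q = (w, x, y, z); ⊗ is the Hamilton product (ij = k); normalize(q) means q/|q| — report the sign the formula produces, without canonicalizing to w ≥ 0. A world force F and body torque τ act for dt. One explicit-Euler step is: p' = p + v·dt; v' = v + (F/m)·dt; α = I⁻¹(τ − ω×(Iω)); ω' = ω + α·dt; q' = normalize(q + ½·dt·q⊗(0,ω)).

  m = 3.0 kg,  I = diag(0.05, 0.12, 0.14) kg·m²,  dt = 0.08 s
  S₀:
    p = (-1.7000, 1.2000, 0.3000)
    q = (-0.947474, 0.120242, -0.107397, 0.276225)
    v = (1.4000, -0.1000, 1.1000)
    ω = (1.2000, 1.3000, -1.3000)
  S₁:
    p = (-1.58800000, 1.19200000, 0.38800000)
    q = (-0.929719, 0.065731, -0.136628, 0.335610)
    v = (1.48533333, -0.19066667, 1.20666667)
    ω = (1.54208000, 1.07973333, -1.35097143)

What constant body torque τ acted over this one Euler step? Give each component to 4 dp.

τ = (0.1800, -0.1900, 0.0200)

rate change Δω = (0.34208000, -0.22026667, -0.05097143)
precession coupling = (-0.0338, 0.1404, 0.1092)
applied torque τ = (0.1800, -0.1900, 0.0200)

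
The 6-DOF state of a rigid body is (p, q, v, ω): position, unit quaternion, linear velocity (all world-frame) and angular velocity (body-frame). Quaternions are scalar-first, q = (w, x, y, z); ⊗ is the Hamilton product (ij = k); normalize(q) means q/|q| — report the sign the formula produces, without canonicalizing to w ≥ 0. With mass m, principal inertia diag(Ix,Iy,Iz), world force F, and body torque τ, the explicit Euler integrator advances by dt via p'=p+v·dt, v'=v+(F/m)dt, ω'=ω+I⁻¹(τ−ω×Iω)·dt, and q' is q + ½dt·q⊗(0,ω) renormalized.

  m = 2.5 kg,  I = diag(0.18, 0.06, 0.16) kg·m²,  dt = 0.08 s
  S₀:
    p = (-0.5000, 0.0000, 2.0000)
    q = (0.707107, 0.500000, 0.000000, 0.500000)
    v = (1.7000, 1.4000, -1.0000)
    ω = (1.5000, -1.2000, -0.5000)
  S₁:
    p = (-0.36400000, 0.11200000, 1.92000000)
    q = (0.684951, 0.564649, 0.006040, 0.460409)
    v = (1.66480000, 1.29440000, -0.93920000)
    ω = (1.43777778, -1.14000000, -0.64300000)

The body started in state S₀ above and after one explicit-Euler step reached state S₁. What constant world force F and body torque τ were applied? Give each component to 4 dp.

F = (-1.1000, -3.3000, 1.9000)
τ = (-0.0800, 0.0300, -0.0700)

ω₁ − ω₀ = (-0.06222222, 0.06000000, -0.14300000)
ω₀×(Iω₀) = (0.0600, -0.0150, 0.2160)
τ = I·(Δω/dt) + ω₀×(Iω₀) = (-0.0800, 0.0300, -0.0700)
v₁ − v₀ = (-0.03520000, -0.10560000, 0.06080000)
F = m·Δv/dt = (-1.1000, -3.3000, 1.9000)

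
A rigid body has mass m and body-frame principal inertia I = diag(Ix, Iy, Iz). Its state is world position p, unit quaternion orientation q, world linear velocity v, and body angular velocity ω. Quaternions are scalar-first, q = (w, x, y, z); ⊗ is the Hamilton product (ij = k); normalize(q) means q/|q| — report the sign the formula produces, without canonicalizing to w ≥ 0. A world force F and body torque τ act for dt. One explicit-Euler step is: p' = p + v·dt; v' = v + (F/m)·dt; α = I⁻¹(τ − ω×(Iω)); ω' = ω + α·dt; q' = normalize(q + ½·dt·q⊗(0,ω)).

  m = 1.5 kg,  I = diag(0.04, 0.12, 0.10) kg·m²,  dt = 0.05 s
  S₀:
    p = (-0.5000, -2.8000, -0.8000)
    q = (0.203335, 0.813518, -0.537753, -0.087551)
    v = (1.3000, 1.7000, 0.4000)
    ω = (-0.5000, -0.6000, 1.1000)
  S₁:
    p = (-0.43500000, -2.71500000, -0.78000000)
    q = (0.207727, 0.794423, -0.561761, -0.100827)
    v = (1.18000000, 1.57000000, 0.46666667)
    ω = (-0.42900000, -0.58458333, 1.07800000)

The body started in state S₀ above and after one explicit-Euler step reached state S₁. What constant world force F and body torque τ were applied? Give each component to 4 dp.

F = (-3.6000, -3.9000, 2.0000)
τ = (0.0700, 0.0700, -0.0200)

Δω = ω₁−ω₀ = (0.07100000, 0.01541667, -0.02200000)
gyro term ω₀×Iω₀ = (0.0132, 0.0330, 0.0240)
applied torque τ = (0.0700, 0.0700, -0.0200)
Δv = v₁−v₀ = (-0.12000000, -0.13000000, 0.06666667)
F = m·Δv/dt = (-3.6000, -3.9000, 2.0000)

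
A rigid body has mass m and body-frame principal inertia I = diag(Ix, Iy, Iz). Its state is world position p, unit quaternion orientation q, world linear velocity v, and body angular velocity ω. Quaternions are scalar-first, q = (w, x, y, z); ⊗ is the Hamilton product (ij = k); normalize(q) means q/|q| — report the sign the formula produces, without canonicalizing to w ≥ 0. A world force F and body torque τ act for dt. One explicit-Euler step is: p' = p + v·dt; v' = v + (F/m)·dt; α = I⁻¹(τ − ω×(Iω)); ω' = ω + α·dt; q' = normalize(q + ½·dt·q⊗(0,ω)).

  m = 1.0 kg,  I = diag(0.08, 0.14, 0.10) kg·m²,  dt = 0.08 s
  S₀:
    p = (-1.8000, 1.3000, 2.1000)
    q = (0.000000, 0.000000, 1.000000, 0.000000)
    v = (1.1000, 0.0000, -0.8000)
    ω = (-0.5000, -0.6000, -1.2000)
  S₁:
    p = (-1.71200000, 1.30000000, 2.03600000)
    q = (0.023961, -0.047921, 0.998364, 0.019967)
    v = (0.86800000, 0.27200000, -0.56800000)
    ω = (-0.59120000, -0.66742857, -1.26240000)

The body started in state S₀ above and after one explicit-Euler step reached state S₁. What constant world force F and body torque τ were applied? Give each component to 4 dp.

F = (-2.9000, 3.4000, 2.9000)
τ = (-0.1200, -0.1300, -0.0600)

v₁ − v₀ = (-0.23200000, 0.27200000, 0.23200000)
m·(v₁−v₀)/dt = (-2.9000, 3.4000, 2.9000)
rate change Δω = (-0.09120000, -0.06742857, -0.06240000)
precession coupling = (-0.0288, -0.0120, 0.0180)
I·α + gyro = (-0.1200, -0.1300, -0.0600)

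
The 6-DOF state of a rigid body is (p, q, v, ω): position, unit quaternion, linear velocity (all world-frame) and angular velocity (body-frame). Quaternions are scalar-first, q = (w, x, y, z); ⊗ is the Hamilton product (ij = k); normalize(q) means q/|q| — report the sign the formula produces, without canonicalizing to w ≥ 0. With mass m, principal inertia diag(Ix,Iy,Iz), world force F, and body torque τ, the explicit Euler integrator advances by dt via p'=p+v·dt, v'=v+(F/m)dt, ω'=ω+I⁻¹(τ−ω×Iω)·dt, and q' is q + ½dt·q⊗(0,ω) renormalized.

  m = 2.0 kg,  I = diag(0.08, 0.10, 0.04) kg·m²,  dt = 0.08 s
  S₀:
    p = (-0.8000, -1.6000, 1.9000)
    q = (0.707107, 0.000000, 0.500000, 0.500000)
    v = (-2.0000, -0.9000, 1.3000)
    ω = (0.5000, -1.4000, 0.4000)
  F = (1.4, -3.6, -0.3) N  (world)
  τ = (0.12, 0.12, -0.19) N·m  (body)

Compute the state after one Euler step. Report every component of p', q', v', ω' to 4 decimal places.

p' = (-0.9600, -1.6720, 2.0040)
q' = (0.7257, 0.0500, 0.4695, 0.5004)
v' = (-1.9440, -1.0440, 1.2880)
ω' = (0.5864, -1.3104, 0.0480)

(τ − ω×Iω)/I = (1.0800, 1.1200, -4.4000)
new body rate ω' = (0.5864, -1.3104, 0.0480)
2q̇ = q⊗(0,ω) = (0.5000000, 1.2535535, -0.7399498, 0.0328428)
updated quaternion q' = (0.7257, 0.0500, 0.4695, 0.5004)
p + v·dt = (-0.9600, -1.6720, 2.0040)
v' = v + a·dt = (-1.9440, -1.0440, 1.2880)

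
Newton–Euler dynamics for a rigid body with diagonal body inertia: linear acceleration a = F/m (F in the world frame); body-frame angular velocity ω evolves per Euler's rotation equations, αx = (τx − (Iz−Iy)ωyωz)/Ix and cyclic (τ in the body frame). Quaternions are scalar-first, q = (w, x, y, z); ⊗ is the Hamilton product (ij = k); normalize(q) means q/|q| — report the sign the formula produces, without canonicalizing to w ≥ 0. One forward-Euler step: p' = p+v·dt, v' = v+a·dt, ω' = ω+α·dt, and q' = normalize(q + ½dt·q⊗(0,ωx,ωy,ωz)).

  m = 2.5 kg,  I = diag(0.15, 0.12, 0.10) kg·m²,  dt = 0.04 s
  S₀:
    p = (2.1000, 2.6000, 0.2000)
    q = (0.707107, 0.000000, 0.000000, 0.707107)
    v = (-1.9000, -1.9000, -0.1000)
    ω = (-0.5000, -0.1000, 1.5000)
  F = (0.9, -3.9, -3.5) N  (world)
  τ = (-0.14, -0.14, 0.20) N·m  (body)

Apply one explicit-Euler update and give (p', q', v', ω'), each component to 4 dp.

p' = p + v·dt = (2.0240, 2.5240, 0.1960)
v' = v + a·dt = (-1.8856, -1.9624, -0.1560)
(τ − ω×Iω)/I = (-0.9533, -0.8542, 2.0150)
new body rate ω' = (-0.5381, -0.1342, 1.5806)
q⊗(0,ω) = (-1.0606605, -0.2828428, -0.4242642, 1.0606605)
q' = normalize(q + ½dt·q⊗(0,ω)) = (0.6855, -0.0057, -0.0085, 0.7280)

p' = (2.0240, 2.5240, 0.1960)
q' = (0.6855, -0.0057, -0.0085, 0.7280)
v' = (-1.8856, -1.9624, -0.1560)
ω' = (-0.5381, -0.1342, 1.5806)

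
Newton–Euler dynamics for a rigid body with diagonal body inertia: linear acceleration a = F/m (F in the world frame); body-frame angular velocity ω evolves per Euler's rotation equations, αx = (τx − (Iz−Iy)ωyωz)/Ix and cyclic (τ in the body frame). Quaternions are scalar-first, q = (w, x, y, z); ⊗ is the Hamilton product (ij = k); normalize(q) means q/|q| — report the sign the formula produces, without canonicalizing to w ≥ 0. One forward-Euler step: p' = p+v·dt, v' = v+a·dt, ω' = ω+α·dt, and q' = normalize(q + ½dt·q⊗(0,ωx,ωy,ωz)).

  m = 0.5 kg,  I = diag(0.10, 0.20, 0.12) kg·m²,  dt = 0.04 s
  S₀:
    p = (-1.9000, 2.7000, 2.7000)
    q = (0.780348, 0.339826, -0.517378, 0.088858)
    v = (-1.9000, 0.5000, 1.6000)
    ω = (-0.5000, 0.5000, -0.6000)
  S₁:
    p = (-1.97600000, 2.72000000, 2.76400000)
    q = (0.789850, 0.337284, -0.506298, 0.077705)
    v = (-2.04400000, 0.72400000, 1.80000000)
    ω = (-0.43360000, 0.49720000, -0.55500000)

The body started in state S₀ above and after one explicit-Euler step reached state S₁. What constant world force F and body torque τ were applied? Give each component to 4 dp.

F = (-1.8000, 2.8000, 2.5000)
τ = (0.1900, -0.0200, 0.1100)

Δv = v₁−v₀ = (-0.14400000, 0.22400000, 0.20000000)
m·(v₁−v₀)/dt = (-1.8000, 2.8000, 2.5000)
Δω = ω₁−ω₀ = (0.06640000, -0.00280000, 0.04500000)
applied torque τ = (0.1900, -0.0200, 0.1100)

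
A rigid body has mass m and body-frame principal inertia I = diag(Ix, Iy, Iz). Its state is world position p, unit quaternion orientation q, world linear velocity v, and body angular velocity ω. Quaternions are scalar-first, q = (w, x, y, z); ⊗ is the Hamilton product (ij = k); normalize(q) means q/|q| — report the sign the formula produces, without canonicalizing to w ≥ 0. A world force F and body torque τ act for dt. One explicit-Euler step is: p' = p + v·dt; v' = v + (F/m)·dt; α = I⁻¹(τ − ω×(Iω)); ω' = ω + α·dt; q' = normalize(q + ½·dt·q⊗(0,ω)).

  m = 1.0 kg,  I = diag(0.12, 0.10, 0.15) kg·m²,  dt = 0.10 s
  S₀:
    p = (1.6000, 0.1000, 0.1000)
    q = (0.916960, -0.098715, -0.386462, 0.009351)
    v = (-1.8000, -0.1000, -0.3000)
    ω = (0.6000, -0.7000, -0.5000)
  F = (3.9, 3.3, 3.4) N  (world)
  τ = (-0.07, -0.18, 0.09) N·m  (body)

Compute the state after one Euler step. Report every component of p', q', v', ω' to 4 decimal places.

p' = (1.4200, 0.0900, 0.0700)
q' = (0.9054, -0.0611, -0.4202, 0.0015)
v' = (-1.4100, 0.2300, 0.0400)
ω' = (0.5271, -0.8890, -0.4456)

α = I⁻¹(τ − ω×Iω) = (-0.7292, -1.8900, 0.5440)
new body rate ω' = (0.5271, -0.8890, -0.4456)
2q̇ = q⊗(0,ω) = (-0.2066189, 0.7499527, -0.6856189, -0.1575023)
q + ½dt·q⊗(0,ω), renormalized = (0.9054, -0.0611, -0.4202, 0.0015)
a = F/m = (3.9000, 3.3000, 3.4000)
new position p' = (1.4200, 0.0900, 0.0700)
new velocity v' = (-1.4100, 0.2300, 0.0400)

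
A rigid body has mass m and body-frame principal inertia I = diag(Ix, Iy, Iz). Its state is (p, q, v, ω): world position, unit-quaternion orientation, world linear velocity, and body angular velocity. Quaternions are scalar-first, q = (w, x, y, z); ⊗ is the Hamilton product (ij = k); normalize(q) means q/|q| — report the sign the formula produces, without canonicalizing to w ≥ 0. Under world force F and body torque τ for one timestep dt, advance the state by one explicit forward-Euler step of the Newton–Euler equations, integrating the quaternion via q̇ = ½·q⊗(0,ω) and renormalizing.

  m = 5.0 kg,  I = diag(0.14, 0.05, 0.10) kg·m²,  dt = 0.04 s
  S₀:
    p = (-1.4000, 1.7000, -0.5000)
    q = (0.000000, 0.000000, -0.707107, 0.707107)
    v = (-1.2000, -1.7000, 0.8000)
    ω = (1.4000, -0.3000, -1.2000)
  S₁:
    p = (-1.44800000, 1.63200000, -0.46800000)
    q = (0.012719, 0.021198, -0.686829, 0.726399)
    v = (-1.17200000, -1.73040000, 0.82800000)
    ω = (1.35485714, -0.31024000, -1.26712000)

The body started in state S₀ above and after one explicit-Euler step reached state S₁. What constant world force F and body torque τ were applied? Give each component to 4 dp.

velocity change Δv = (0.02800000, -0.03040000, 0.02800000)
F = m·Δv/dt = (3.5000, -3.8000, 3.5000)
Δω = ω₁−ω₀ = (-0.04514286, -0.01024000, -0.06712000)
gyro term ω₀×Iω₀ = (0.0180, -0.0672, 0.0378)
applied torque τ = (-0.1400, -0.0800, -0.1300)

F = (3.5000, -3.8000, 3.5000)
τ = (-0.1400, -0.0800, -0.1300)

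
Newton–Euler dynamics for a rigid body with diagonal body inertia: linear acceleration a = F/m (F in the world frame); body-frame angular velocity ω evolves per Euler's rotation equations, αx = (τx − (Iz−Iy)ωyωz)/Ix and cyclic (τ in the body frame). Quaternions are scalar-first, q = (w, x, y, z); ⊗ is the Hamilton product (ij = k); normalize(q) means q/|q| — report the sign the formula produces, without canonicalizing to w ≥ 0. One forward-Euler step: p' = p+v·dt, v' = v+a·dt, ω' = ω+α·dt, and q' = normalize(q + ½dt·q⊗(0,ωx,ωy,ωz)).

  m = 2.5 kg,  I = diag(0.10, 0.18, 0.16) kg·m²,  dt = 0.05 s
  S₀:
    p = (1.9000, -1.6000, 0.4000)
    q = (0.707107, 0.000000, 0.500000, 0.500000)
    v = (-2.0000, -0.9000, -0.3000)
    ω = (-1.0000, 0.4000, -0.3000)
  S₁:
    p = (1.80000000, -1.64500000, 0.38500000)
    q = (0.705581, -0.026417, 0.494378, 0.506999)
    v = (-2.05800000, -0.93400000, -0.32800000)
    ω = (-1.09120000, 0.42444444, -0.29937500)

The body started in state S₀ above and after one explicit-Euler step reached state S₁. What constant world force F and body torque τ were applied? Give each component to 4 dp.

rate change Δω = (-0.09120000, 0.02444444, 0.00062500)
precession coupling = (0.0024, -0.0180, -0.0320)
τ = I·(Δω/dt) + ω₀×(Iω₀) = (-0.1800, 0.0700, -0.0300)
Δv = v₁−v₀ = (-0.05800000, -0.03400000, -0.02800000)
m·(v₁−v₀)/dt = (-2.9000, -1.7000, -1.4000)

F = (-2.9000, -1.7000, -1.4000)
τ = (-0.1800, 0.0700, -0.0300)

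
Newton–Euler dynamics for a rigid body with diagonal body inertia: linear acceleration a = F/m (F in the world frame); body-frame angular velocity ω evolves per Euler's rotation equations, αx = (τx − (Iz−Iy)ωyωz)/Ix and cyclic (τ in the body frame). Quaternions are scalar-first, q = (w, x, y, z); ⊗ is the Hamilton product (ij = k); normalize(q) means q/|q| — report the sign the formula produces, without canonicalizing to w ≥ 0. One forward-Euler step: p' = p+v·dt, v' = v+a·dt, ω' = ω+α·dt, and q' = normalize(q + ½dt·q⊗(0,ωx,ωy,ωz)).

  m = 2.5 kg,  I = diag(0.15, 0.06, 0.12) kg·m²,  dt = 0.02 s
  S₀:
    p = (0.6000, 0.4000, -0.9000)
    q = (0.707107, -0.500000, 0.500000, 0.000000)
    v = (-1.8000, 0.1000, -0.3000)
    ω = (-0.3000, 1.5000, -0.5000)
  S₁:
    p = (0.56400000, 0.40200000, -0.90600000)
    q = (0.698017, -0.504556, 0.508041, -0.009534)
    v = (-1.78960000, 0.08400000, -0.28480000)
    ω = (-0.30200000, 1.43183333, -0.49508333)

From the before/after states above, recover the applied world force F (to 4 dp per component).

Δv = v₁−v₀ = (0.01040000, -0.01600000, 0.01520000)
applied force F = (1.3000, -2.0000, 1.9000)

F = (1.3000, -2.0000, 1.9000)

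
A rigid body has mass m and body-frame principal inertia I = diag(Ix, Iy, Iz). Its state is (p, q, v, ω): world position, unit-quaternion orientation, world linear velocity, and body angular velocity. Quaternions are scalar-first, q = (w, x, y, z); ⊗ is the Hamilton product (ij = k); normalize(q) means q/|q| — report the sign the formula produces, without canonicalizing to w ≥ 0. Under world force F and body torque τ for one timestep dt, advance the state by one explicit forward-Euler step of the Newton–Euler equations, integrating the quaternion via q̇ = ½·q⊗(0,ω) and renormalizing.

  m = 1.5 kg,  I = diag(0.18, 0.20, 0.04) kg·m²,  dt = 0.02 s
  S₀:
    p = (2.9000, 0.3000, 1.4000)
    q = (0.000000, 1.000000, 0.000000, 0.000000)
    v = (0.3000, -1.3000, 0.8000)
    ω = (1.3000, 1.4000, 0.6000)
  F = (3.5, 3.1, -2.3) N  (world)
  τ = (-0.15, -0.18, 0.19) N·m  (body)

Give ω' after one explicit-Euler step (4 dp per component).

ω' = (1.2983, 1.3711, 0.6768)

α = I⁻¹(τ − ω×Iω) = (-0.0867, -1.4460, 3.8400)
ω + α·dt = (1.2983, 1.3711, 0.6768)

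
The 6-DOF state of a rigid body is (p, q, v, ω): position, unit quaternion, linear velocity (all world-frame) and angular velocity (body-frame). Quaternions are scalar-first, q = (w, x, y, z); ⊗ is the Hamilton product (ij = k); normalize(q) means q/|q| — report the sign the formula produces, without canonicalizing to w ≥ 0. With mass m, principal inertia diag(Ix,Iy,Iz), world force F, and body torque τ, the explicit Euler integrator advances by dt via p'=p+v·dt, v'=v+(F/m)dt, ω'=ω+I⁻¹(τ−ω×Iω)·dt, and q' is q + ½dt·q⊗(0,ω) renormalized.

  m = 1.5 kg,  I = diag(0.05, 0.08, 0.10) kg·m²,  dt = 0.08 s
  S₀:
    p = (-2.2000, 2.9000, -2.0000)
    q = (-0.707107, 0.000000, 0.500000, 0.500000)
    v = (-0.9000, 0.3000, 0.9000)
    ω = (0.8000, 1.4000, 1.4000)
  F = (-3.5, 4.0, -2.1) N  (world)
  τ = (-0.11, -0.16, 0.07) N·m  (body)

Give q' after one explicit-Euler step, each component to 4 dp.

Hamilton product q⊗(0,ω) = (-1.4000000, -0.5656856, -0.5899498, -1.3899498)
updated quaternion q' = (-0.7603, -0.0225, 0.4747, 0.4428)

q' = (-0.7603, -0.0225, 0.4747, 0.4428)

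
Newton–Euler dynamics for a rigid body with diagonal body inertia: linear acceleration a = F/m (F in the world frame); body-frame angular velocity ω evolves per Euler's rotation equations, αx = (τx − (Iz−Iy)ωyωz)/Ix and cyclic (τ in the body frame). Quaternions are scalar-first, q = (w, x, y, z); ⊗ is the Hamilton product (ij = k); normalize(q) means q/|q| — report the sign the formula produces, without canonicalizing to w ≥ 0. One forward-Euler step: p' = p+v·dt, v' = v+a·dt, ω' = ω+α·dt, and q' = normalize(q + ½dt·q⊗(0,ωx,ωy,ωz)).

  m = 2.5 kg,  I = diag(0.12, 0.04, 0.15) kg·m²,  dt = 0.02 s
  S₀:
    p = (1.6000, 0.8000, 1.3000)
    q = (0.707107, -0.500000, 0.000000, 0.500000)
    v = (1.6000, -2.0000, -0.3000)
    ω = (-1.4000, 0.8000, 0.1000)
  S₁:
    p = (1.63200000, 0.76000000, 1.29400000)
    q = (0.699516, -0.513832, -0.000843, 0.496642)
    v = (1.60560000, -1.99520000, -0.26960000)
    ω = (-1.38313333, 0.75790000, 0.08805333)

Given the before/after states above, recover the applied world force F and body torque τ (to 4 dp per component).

F = (0.7000, 0.6000, 3.8000)
τ = (0.1100, -0.0800, 0.0000)

velocity change Δv = (0.00560000, 0.00480000, 0.03040000)
applied force F = (0.7000, 0.6000, 3.8000)
rate change Δω = (0.01686667, -0.04210000, -0.01194667)
ω₀×(Iω₀) = (0.0088, 0.0042, 0.0896)
τ = I·(Δω/dt) + ω₀×(Iω₀) = (0.1100, -0.0800, 0.0000)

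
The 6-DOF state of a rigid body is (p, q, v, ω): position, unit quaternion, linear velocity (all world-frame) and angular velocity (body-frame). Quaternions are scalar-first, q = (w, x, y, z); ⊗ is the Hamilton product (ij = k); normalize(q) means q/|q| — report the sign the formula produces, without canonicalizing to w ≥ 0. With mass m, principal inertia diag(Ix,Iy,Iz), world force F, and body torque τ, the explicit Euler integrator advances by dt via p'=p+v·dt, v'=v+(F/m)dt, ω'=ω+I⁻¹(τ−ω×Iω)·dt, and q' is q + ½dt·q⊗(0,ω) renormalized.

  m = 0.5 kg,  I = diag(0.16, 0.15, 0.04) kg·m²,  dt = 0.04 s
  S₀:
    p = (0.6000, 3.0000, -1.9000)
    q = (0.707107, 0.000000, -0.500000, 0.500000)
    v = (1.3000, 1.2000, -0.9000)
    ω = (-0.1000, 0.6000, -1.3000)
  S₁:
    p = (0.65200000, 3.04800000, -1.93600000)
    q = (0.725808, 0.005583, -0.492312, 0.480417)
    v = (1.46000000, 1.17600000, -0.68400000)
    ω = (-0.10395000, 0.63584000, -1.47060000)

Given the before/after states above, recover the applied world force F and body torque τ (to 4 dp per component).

F = (2.0000, -0.3000, 2.7000)
τ = (0.0700, 0.1500, -0.1700)

ω₁ − ω₀ = (-0.00395000, 0.03584000, -0.17060000)
precession coupling = (0.0858, 0.0156, 0.0006)
τ = I·(Δω/dt) + ω₀×(Iω₀) = (0.0700, 0.1500, -0.1700)
Δv = v₁−v₀ = (0.16000000, -0.02400000, 0.21600000)
applied force F = (2.0000, -0.3000, 2.7000)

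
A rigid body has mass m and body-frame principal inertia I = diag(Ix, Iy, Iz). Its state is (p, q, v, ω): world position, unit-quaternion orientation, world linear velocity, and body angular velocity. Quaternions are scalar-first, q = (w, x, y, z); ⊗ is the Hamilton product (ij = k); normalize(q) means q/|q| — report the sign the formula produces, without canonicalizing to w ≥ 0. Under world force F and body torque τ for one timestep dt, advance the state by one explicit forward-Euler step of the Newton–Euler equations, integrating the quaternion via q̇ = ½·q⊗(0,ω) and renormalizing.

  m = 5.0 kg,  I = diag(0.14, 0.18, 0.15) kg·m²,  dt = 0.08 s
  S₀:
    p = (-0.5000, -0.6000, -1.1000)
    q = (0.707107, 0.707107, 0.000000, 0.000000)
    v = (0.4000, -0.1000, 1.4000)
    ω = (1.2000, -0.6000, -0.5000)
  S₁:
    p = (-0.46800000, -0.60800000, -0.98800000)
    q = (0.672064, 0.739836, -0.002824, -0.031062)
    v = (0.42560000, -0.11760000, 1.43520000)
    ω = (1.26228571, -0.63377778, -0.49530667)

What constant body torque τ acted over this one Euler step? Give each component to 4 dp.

ω₁ − ω₀ = (0.06228571, -0.03377778, 0.00469333)
gyro term ω₀×Iω₀ = (-0.0090, 0.0060, -0.0288)
applied torque τ = (0.1000, -0.0700, -0.0200)

τ = (0.1000, -0.0700, -0.0200)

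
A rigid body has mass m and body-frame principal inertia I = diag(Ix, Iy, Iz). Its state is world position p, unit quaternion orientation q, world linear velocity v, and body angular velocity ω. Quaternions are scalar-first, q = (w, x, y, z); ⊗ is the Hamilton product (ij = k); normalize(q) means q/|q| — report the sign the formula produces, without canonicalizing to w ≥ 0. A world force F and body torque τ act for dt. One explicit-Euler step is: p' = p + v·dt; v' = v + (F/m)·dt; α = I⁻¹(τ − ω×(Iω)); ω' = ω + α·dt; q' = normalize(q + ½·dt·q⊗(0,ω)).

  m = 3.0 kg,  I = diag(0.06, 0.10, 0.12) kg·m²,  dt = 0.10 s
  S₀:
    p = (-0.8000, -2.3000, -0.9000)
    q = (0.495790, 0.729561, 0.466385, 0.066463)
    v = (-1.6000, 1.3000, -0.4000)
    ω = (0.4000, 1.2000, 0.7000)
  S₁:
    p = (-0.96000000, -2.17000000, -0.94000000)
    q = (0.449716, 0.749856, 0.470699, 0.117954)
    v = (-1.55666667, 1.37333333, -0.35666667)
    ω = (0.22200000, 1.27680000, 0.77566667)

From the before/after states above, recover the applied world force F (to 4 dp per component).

F = (1.3000, 2.2000, 1.3000)

velocity change Δv = (0.04333333, 0.07333333, 0.04333333)
applied force F = (1.3000, 2.2000, 1.3000)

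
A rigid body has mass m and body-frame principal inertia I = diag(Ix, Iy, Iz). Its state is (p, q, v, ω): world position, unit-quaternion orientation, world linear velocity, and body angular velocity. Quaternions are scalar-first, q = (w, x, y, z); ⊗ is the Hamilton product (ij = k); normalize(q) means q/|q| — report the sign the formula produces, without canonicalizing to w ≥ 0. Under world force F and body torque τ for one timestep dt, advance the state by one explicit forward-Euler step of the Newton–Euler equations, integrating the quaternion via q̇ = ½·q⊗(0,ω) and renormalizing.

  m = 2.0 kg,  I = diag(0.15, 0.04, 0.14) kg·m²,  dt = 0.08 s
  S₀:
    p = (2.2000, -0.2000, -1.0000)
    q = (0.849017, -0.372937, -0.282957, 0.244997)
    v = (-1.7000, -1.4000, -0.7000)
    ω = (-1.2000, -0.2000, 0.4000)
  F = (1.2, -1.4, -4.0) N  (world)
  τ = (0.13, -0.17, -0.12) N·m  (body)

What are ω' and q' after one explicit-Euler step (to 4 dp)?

ω' = (-1.1264, -0.5304, 0.3465)
q' = (0.8239, -0.4157, -0.2952, 0.2477)

angular accel α = (0.9200, -4.1300, -0.6686)
ω' = ω + α·dt = (-1.1264, -0.5304, 0.3465)
2q̇ = q⊗(0,ω) = (-0.6021146, -1.0830038, -0.3146250, 0.0746458)
q + ½dt·q⊗(0,ω), renormalized = (0.8239, -0.4157, -0.2952, 0.2477)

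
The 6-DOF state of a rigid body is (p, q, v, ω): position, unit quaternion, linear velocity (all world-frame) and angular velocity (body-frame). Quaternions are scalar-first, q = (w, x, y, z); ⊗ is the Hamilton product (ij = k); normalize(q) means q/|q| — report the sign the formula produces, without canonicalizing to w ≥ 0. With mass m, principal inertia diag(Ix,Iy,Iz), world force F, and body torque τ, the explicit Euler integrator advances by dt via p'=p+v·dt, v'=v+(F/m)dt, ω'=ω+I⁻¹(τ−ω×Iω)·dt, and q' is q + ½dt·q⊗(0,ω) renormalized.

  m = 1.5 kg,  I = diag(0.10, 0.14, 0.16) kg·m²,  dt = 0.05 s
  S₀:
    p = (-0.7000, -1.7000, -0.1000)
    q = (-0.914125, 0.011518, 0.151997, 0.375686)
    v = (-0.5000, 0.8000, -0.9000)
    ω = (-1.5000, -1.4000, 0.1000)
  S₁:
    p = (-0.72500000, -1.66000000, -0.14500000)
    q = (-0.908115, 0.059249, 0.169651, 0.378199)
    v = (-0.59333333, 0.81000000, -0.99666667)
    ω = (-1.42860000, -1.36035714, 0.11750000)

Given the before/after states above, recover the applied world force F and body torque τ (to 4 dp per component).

F = (-2.8000, 0.3000, -2.9000)
τ = (0.1400, 0.1200, 0.1400)

rate change Δω = (0.07140000, 0.03964286, 0.01750000)
I·α + gyro = (0.1400, 0.1200, 0.1400)
Δv = v₁−v₀ = (-0.09333333, 0.01000000, -0.09666667)
m·(v₁−v₀)/dt = (-2.8000, 0.3000, -2.9000)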